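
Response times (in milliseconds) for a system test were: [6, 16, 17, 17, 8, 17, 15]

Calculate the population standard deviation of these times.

4.3331

Step 1: Compute the mean: 13.7143
Step 2: Sum of squared deviations from the mean: 131.4286
Step 3: Population variance = 131.4286 / 7 = 18.7755
Step 4: Standard deviation = sqrt(18.7755) = 4.3331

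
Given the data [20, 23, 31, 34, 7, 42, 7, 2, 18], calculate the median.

20

Step 1: Sort the data in ascending order: [2, 7, 7, 18, 20, 23, 31, 34, 42]
Step 2: The number of values is n = 9.
Step 3: Since n is odd, the median is the middle value at position 5: 20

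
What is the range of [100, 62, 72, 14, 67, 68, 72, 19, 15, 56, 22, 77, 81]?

86

Step 1: Identify the maximum value: max = 100
Step 2: Identify the minimum value: min = 14
Step 3: Range = max - min = 100 - 14 = 86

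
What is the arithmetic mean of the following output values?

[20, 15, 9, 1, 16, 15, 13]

12.7143

Step 1: Sum all values: 20 + 15 + 9 + 1 + 16 + 15 + 13 = 89
Step 2: Count the number of values: n = 7
Step 3: Mean = sum / n = 89 / 7 = 12.7143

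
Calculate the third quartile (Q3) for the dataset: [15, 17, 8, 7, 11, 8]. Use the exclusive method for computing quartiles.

15.5

Step 1: Sort the data: [7, 8, 8, 11, 15, 17]
Step 2: n = 6
Step 3: Using the exclusive quartile method:
  Q1 = 7.75
  Q2 (median) = 9.5
  Q3 = 15.5
  IQR = Q3 - Q1 = 15.5 - 7.75 = 7.75
Step 4: Q3 = 15.5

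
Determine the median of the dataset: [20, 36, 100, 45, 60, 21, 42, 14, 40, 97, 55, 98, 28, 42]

42

Step 1: Sort the data in ascending order: [14, 20, 21, 28, 36, 40, 42, 42, 45, 55, 60, 97, 98, 100]
Step 2: The number of values is n = 14.
Step 3: Since n is even, the median is the average of positions 7 and 8:
  Median = (42 + 42) / 2 = 42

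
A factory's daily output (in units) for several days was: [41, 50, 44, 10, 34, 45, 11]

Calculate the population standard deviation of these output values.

15.2583

Step 1: Compute the mean: 33.5714
Step 2: Sum of squared deviations from the mean: 1629.7143
Step 3: Population variance = 1629.7143 / 7 = 232.8163
Step 4: Standard deviation = sqrt(232.8163) = 15.2583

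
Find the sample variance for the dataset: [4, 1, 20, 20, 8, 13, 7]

56.2857

Step 1: Compute the mean: (4 + 1 + 20 + 20 + 8 + 13 + 7) / 7 = 10.4286
Step 2: Compute squared deviations from the mean:
  (4 - 10.4286)^2 = 41.3265
  (1 - 10.4286)^2 = 88.898
  (20 - 10.4286)^2 = 91.6122
  (20 - 10.4286)^2 = 91.6122
  (8 - 10.4286)^2 = 5.898
  (13 - 10.4286)^2 = 6.6122
  (7 - 10.4286)^2 = 11.7551
Step 3: Sum of squared deviations = 337.7143
Step 4: Sample variance = 337.7143 / 6 = 56.2857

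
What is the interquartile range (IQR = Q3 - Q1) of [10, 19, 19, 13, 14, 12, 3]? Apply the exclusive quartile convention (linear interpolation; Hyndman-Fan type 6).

9

Step 1: Sort the data: [3, 10, 12, 13, 14, 19, 19]
Step 2: n = 7
Step 3: Using the exclusive quartile method:
  Q1 = 10
  Q2 (median) = 13
  Q3 = 19
  IQR = Q3 - Q1 = 19 - 10 = 9
Step 4: IQR = 9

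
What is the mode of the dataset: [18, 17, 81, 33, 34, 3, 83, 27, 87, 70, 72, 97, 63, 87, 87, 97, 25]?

87

Step 1: Count the frequency of each value:
  3: appears 1 time(s)
  17: appears 1 time(s)
  18: appears 1 time(s)
  25: appears 1 time(s)
  27: appears 1 time(s)
  33: appears 1 time(s)
  34: appears 1 time(s)
  63: appears 1 time(s)
  70: appears 1 time(s)
  72: appears 1 time(s)
  81: appears 1 time(s)
  83: appears 1 time(s)
  87: appears 3 time(s)
  97: appears 2 time(s)
Step 2: The value 87 appears most frequently (3 times).
Step 3: Mode = 87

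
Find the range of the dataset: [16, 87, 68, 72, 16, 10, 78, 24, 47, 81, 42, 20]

77

Step 1: Identify the maximum value: max = 87
Step 2: Identify the minimum value: min = 10
Step 3: Range = max - min = 87 - 10 = 77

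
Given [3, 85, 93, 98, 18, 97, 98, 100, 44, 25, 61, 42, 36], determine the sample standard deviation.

35.2789

Step 1: Compute the mean: 61.5385
Step 2: Sum of squared deviations from the mean: 14935.2308
Step 3: Sample variance = 14935.2308 / 12 = 1244.6026
Step 4: Standard deviation = sqrt(1244.6026) = 35.2789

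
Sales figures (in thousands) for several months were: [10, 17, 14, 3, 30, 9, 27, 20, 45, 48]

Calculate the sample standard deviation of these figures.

15.1294

Step 1: Compute the mean: 22.3
Step 2: Sum of squared deviations from the mean: 2060.1
Step 3: Sample variance = 2060.1 / 9 = 228.9
Step 4: Standard deviation = sqrt(228.9) = 15.1294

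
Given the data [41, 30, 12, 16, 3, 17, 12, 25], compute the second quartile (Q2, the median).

16.5

Step 1: Sort the data: [3, 12, 12, 16, 17, 25, 30, 41]
Step 2: n = 8
Step 3: Q2 is the median. Since n is even, it is the average of the values at positions 4 and 5:
  Q2 = (16 + 17) / 2 = 16.5
Step 4: Q2 = 16.5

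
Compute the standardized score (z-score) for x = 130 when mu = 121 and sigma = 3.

3

Step 1: Recall the z-score formula: z = (x - mu) / sigma
Step 2: Substitute values: z = (130 - 121) / 3
Step 3: z = 9 / 3 = 3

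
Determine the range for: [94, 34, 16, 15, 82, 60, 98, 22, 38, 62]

83

Step 1: Identify the maximum value: max = 98
Step 2: Identify the minimum value: min = 15
Step 3: Range = max - min = 98 - 15 = 83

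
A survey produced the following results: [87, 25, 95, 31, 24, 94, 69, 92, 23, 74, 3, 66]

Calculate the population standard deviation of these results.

32.0324

Step 1: Compute the mean: 56.9167
Step 2: Sum of squared deviations from the mean: 12312.9167
Step 3: Population variance = 12312.9167 / 12 = 1026.0764
Step 4: Standard deviation = sqrt(1026.0764) = 32.0324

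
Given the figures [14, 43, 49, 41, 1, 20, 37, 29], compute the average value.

29.25

Step 1: Sum all values: 14 + 43 + 49 + 41 + 1 + 20 + 37 + 29 = 234
Step 2: Count the number of values: n = 8
Step 3: Mean = sum / n = 234 / 8 = 29.25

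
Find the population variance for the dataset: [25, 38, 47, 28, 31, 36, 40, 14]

91.2344

Step 1: Compute the mean: (25 + 38 + 47 + 28 + 31 + 36 + 40 + 14) / 8 = 32.375
Step 2: Compute squared deviations from the mean:
  (25 - 32.375)^2 = 54.3906
  (38 - 32.375)^2 = 31.6406
  (47 - 32.375)^2 = 213.8906
  (28 - 32.375)^2 = 19.1406
  (31 - 32.375)^2 = 1.8906
  (36 - 32.375)^2 = 13.1406
  (40 - 32.375)^2 = 58.1406
  (14 - 32.375)^2 = 337.6406
Step 3: Sum of squared deviations = 729.875
Step 4: Population variance = 729.875 / 8 = 91.2344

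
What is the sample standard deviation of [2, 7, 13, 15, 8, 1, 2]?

5.5806

Step 1: Compute the mean: 6.8571
Step 2: Sum of squared deviations from the mean: 186.8571
Step 3: Sample variance = 186.8571 / 6 = 31.1429
Step 4: Standard deviation = sqrt(31.1429) = 5.5806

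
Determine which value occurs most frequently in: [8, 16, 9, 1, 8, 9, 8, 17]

8

Step 1: Count the frequency of each value:
  1: appears 1 time(s)
  8: appears 3 time(s)
  9: appears 2 time(s)
  16: appears 1 time(s)
  17: appears 1 time(s)
Step 2: The value 8 appears most frequently (3 times).
Step 3: Mode = 8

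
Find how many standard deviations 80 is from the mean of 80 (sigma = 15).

0

Step 1: Recall the z-score formula: z = (x - mu) / sigma
Step 2: Substitute values: z = (80 - 80) / 15
Step 3: z = 0 / 15 = 0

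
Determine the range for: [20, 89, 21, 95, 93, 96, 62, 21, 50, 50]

76

Step 1: Identify the maximum value: max = 96
Step 2: Identify the minimum value: min = 20
Step 3: Range = max - min = 96 - 20 = 76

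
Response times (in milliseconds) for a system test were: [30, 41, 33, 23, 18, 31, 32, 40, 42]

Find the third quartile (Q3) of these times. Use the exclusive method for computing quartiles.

40.5

Step 1: Sort the data: [18, 23, 30, 31, 32, 33, 40, 41, 42]
Step 2: n = 9
Step 3: Using the exclusive quartile method:
  Q1 = 26.5
  Q2 (median) = 32
  Q3 = 40.5
  IQR = Q3 - Q1 = 40.5 - 26.5 = 14
Step 4: Q3 = 40.5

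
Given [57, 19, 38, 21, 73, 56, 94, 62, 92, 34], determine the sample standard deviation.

26.7673

Step 1: Compute the mean: 54.6
Step 2: Sum of squared deviations from the mean: 6448.4
Step 3: Sample variance = 6448.4 / 9 = 716.4889
Step 4: Standard deviation = sqrt(716.4889) = 26.7673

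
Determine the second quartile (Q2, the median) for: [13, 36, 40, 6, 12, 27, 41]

27

Step 1: Sort the data: [6, 12, 13, 27, 36, 40, 41]
Step 2: n = 7
Step 3: Q2 is the median. Since n is odd, it is the middle value at position 4: 27
Step 4: Q2 = 27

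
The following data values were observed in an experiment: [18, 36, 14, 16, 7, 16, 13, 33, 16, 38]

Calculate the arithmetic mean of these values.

20.7

Step 1: Sum all values: 18 + 36 + 14 + 16 + 7 + 16 + 13 + 33 + 16 + 38 = 207
Step 2: Count the number of values: n = 10
Step 3: Mean = sum / n = 207 / 10 = 20.7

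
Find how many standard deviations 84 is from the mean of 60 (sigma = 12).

2

Step 1: Recall the z-score formula: z = (x - mu) / sigma
Step 2: Substitute values: z = (84 - 60) / 12
Step 3: z = 24 / 12 = 2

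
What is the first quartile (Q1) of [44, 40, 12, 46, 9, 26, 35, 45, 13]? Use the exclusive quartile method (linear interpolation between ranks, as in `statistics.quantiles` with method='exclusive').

12.5

Step 1: Sort the data: [9, 12, 13, 26, 35, 40, 44, 45, 46]
Step 2: n = 9
Step 3: Using the exclusive quartile method:
  Q1 = 12.5
  Q2 (median) = 35
  Q3 = 44.5
  IQR = Q3 - Q1 = 44.5 - 12.5 = 32
Step 4: Q1 = 12.5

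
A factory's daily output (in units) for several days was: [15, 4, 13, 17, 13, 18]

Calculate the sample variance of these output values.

25.0667

Step 1: Compute the mean: (15 + 4 + 13 + 17 + 13 + 18) / 6 = 13.3333
Step 2: Compute squared deviations from the mean:
  (15 - 13.3333)^2 = 2.7778
  (4 - 13.3333)^2 = 87.1111
  (13 - 13.3333)^2 = 0.1111
  (17 - 13.3333)^2 = 13.4444
  (13 - 13.3333)^2 = 0.1111
  (18 - 13.3333)^2 = 21.7778
Step 3: Sum of squared deviations = 125.3333
Step 4: Sample variance = 125.3333 / 5 = 25.0667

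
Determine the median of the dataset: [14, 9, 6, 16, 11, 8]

10

Step 1: Sort the data in ascending order: [6, 8, 9, 11, 14, 16]
Step 2: The number of values is n = 6.
Step 3: Since n is even, the median is the average of positions 3 and 4:
  Median = (9 + 11) / 2 = 10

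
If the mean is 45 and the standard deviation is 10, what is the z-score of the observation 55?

1

Step 1: Recall the z-score formula: z = (x - mu) / sigma
Step 2: Substitute values: z = (55 - 45) / 10
Step 3: z = 10 / 10 = 1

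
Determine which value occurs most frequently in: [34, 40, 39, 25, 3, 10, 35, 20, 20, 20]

20

Step 1: Count the frequency of each value:
  3: appears 1 time(s)
  10: appears 1 time(s)
  20: appears 3 time(s)
  25: appears 1 time(s)
  34: appears 1 time(s)
  35: appears 1 time(s)
  39: appears 1 time(s)
  40: appears 1 time(s)
Step 2: The value 20 appears most frequently (3 times).
Step 3: Mode = 20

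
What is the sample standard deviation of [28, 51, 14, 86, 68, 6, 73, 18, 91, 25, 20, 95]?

33.1236

Step 1: Compute the mean: 47.9167
Step 2: Sum of squared deviations from the mean: 12068.9167
Step 3: Sample variance = 12068.9167 / 11 = 1097.1742
Step 4: Standard deviation = sqrt(1097.1742) = 33.1236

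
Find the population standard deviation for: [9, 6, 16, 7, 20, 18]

5.5277

Step 1: Compute the mean: 12.6667
Step 2: Sum of squared deviations from the mean: 183.3333
Step 3: Population variance = 183.3333 / 6 = 30.5556
Step 4: Standard deviation = sqrt(30.5556) = 5.5277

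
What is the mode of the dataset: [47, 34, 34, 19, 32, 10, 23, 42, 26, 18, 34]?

34

Step 1: Count the frequency of each value:
  10: appears 1 time(s)
  18: appears 1 time(s)
  19: appears 1 time(s)
  23: appears 1 time(s)
  26: appears 1 time(s)
  32: appears 1 time(s)
  34: appears 3 time(s)
  42: appears 1 time(s)
  47: appears 1 time(s)
Step 2: The value 34 appears most frequently (3 times).
Step 3: Mode = 34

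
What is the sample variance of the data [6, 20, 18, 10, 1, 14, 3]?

54.2381

Step 1: Compute the mean: (6 + 20 + 18 + 10 + 1 + 14 + 3) / 7 = 10.2857
Step 2: Compute squared deviations from the mean:
  (6 - 10.2857)^2 = 18.3673
  (20 - 10.2857)^2 = 94.3673
  (18 - 10.2857)^2 = 59.5102
  (10 - 10.2857)^2 = 0.0816
  (1 - 10.2857)^2 = 86.2245
  (14 - 10.2857)^2 = 13.7959
  (3 - 10.2857)^2 = 53.0816
Step 3: Sum of squared deviations = 325.4286
Step 4: Sample variance = 325.4286 / 6 = 54.2381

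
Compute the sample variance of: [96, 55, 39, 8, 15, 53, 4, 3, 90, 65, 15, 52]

1065.4773

Step 1: Compute the mean: (96 + 55 + 39 + 8 + 15 + 53 + 4 + 3 + 90 + 65 + 15 + 52) / 12 = 41.25
Step 2: Compute squared deviations from the mean:
  (96 - 41.25)^2 = 2997.5625
  (55 - 41.25)^2 = 189.0625
  (39 - 41.25)^2 = 5.0625
  (8 - 41.25)^2 = 1105.5625
  (15 - 41.25)^2 = 689.0625
  (53 - 41.25)^2 = 138.0625
  (4 - 41.25)^2 = 1387.5625
  (3 - 41.25)^2 = 1463.0625
  (90 - 41.25)^2 = 2376.5625
  (65 - 41.25)^2 = 564.0625
  (15 - 41.25)^2 = 689.0625
  (52 - 41.25)^2 = 115.5625
Step 3: Sum of squared deviations = 11720.25
Step 4: Sample variance = 11720.25 / 11 = 1065.4773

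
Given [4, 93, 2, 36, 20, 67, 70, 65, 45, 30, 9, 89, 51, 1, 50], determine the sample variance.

955.6952

Step 1: Compute the mean: (4 + 93 + 2 + 36 + 20 + 67 + 70 + 65 + 45 + 30 + 9 + 89 + 51 + 1 + 50) / 15 = 42.1333
Step 2: Compute squared deviations from the mean:
  (4 - 42.1333)^2 = 1454.1511
  (93 - 42.1333)^2 = 2587.4178
  (2 - 42.1333)^2 = 1610.6844
  (36 - 42.1333)^2 = 37.6178
  (20 - 42.1333)^2 = 489.8844
  (67 - 42.1333)^2 = 618.3511
  (70 - 42.1333)^2 = 776.5511
  (65 - 42.1333)^2 = 522.8844
  (45 - 42.1333)^2 = 8.2178
  (30 - 42.1333)^2 = 147.2178
  (9 - 42.1333)^2 = 1097.8178
  (89 - 42.1333)^2 = 2196.4844
  (51 - 42.1333)^2 = 78.6178
  (1 - 42.1333)^2 = 1691.9511
  (50 - 42.1333)^2 = 61.8844
Step 3: Sum of squared deviations = 13379.7333
Step 4: Sample variance = 13379.7333 / 14 = 955.6952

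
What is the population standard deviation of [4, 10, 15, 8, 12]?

3.7094

Step 1: Compute the mean: 9.8
Step 2: Sum of squared deviations from the mean: 68.8
Step 3: Population variance = 68.8 / 5 = 13.76
Step 4: Standard deviation = sqrt(13.76) = 3.7094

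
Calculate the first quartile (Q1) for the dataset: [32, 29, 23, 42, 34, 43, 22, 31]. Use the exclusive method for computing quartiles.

24.5

Step 1: Sort the data: [22, 23, 29, 31, 32, 34, 42, 43]
Step 2: n = 8
Step 3: Using the exclusive quartile method:
  Q1 = 24.5
  Q2 (median) = 31.5
  Q3 = 40
  IQR = Q3 - Q1 = 40 - 24.5 = 15.5
Step 4: Q1 = 24.5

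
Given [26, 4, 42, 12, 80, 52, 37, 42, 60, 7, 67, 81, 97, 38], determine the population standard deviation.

27.6107

Step 1: Compute the mean: 46.0714
Step 2: Sum of squared deviations from the mean: 10672.9286
Step 3: Population variance = 10672.9286 / 14 = 762.352
Step 4: Standard deviation = sqrt(762.352) = 27.6107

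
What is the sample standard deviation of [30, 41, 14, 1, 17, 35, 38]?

14.7809

Step 1: Compute the mean: 25.1429
Step 2: Sum of squared deviations from the mean: 1310.8571
Step 3: Sample variance = 1310.8571 / 6 = 218.4762
Step 4: Standard deviation = sqrt(218.4762) = 14.7809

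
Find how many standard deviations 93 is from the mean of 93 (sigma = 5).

0

Step 1: Recall the z-score formula: z = (x - mu) / sigma
Step 2: Substitute values: z = (93 - 93) / 5
Step 3: z = 0 / 5 = 0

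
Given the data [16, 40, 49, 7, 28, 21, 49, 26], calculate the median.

27

Step 1: Sort the data in ascending order: [7, 16, 21, 26, 28, 40, 49, 49]
Step 2: The number of values is n = 8.
Step 3: Since n is even, the median is the average of positions 4 and 5:
  Median = (26 + 28) / 2 = 27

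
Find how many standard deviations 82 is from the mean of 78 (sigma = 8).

0.5

Step 1: Recall the z-score formula: z = (x - mu) / sigma
Step 2: Substitute values: z = (82 - 78) / 8
Step 3: z = 4 / 8 = 0.5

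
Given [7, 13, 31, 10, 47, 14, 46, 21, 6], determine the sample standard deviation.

16.0156

Step 1: Compute the mean: 21.6667
Step 2: Sum of squared deviations from the mean: 2052
Step 3: Sample variance = 2052 / 8 = 256.5
Step 4: Standard deviation = sqrt(256.5) = 16.0156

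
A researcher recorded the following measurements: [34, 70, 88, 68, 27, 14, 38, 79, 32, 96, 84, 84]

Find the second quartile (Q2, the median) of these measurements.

69

Step 1: Sort the data: [14, 27, 32, 34, 38, 68, 70, 79, 84, 84, 88, 96]
Step 2: n = 12
Step 3: Q2 is the median. Since n is even, it is the average of the values at positions 6 and 7:
  Q2 = (68 + 70) / 2 = 69
Step 4: Q2 = 69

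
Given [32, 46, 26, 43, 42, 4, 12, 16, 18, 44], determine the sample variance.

232.9

Step 1: Compute the mean: (32 + 46 + 26 + 43 + 42 + 4 + 12 + 16 + 18 + 44) / 10 = 28.3
Step 2: Compute squared deviations from the mean:
  (32 - 28.3)^2 = 13.69
  (46 - 28.3)^2 = 313.29
  (26 - 28.3)^2 = 5.29
  (43 - 28.3)^2 = 216.09
  (42 - 28.3)^2 = 187.69
  (4 - 28.3)^2 = 590.49
  (12 - 28.3)^2 = 265.69
  (16 - 28.3)^2 = 151.29
  (18 - 28.3)^2 = 106.09
  (44 - 28.3)^2 = 246.49
Step 3: Sum of squared deviations = 2096.1
Step 4: Sample variance = 2096.1 / 9 = 232.9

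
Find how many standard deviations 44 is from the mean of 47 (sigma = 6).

-0.5

Step 1: Recall the z-score formula: z = (x - mu) / sigma
Step 2: Substitute values: z = (44 - 47) / 6
Step 3: z = -3 / 6 = -0.5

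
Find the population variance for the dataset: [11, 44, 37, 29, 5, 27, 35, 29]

150.1094

Step 1: Compute the mean: (11 + 44 + 37 + 29 + 5 + 27 + 35 + 29) / 8 = 27.125
Step 2: Compute squared deviations from the mean:
  (11 - 27.125)^2 = 260.0156
  (44 - 27.125)^2 = 284.7656
  (37 - 27.125)^2 = 97.5156
  (29 - 27.125)^2 = 3.5156
  (5 - 27.125)^2 = 489.5156
  (27 - 27.125)^2 = 0.0156
  (35 - 27.125)^2 = 62.0156
  (29 - 27.125)^2 = 3.5156
Step 3: Sum of squared deviations = 1200.875
Step 4: Population variance = 1200.875 / 8 = 150.1094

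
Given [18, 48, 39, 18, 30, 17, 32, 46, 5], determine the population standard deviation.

13.8037

Step 1: Compute the mean: 28.1111
Step 2: Sum of squared deviations from the mean: 1714.8889
Step 3: Population variance = 1714.8889 / 9 = 190.5432
Step 4: Standard deviation = sqrt(190.5432) = 13.8037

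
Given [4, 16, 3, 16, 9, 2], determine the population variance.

34.2222

Step 1: Compute the mean: (4 + 16 + 3 + 16 + 9 + 2) / 6 = 8.3333
Step 2: Compute squared deviations from the mean:
  (4 - 8.3333)^2 = 18.7778
  (16 - 8.3333)^2 = 58.7778
  (3 - 8.3333)^2 = 28.4444
  (16 - 8.3333)^2 = 58.7778
  (9 - 8.3333)^2 = 0.4444
  (2 - 8.3333)^2 = 40.1111
Step 3: Sum of squared deviations = 205.3333
Step 4: Population variance = 205.3333 / 6 = 34.2222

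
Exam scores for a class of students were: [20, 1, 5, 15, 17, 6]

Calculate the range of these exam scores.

19

Step 1: Identify the maximum value: max = 20
Step 2: Identify the minimum value: min = 1
Step 3: Range = max - min = 20 - 1 = 19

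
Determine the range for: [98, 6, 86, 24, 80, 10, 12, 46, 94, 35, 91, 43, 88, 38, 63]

92

Step 1: Identify the maximum value: max = 98
Step 2: Identify the minimum value: min = 6
Step 3: Range = max - min = 98 - 6 = 92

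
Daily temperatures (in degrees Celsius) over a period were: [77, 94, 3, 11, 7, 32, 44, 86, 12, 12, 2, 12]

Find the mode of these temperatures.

12

Step 1: Count the frequency of each value:
  2: appears 1 time(s)
  3: appears 1 time(s)
  7: appears 1 time(s)
  11: appears 1 time(s)
  12: appears 3 time(s)
  32: appears 1 time(s)
  44: appears 1 time(s)
  77: appears 1 time(s)
  86: appears 1 time(s)
  94: appears 1 time(s)
Step 2: The value 12 appears most frequently (3 times).
Step 3: Mode = 12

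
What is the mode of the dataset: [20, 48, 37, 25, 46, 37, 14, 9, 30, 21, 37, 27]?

37

Step 1: Count the frequency of each value:
  9: appears 1 time(s)
  14: appears 1 time(s)
  20: appears 1 time(s)
  21: appears 1 time(s)
  25: appears 1 time(s)
  27: appears 1 time(s)
  30: appears 1 time(s)
  37: appears 3 time(s)
  46: appears 1 time(s)
  48: appears 1 time(s)
Step 2: The value 37 appears most frequently (3 times).
Step 3: Mode = 37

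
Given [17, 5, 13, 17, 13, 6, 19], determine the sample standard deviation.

5.4903

Step 1: Compute the mean: 12.8571
Step 2: Sum of squared deviations from the mean: 180.8571
Step 3: Sample variance = 180.8571 / 6 = 30.1429
Step 4: Standard deviation = sqrt(30.1429) = 5.4903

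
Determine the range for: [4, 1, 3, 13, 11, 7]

12

Step 1: Identify the maximum value: max = 13
Step 2: Identify the minimum value: min = 1
Step 3: Range = max - min = 13 - 1 = 12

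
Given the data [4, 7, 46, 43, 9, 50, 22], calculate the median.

22

Step 1: Sort the data in ascending order: [4, 7, 9, 22, 43, 46, 50]
Step 2: The number of values is n = 7.
Step 3: Since n is odd, the median is the middle value at position 4: 22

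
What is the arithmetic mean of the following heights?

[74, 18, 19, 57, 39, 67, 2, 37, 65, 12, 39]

39

Step 1: Sum all values: 74 + 18 + 19 + 57 + 39 + 67 + 2 + 37 + 65 + 12 + 39 = 429
Step 2: Count the number of values: n = 11
Step 3: Mean = sum / n = 429 / 11 = 39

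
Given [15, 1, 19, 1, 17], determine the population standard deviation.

7.9398

Step 1: Compute the mean: 10.6
Step 2: Sum of squared deviations from the mean: 315.2
Step 3: Population variance = 315.2 / 5 = 63.04
Step 4: Standard deviation = sqrt(63.04) = 7.9398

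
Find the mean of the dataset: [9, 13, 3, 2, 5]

6.4

Step 1: Sum all values: 9 + 13 + 3 + 2 + 5 = 32
Step 2: Count the number of values: n = 5
Step 3: Mean = sum / n = 32 / 5 = 6.4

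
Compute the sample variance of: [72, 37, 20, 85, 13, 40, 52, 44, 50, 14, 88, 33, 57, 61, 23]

569.0667

Step 1: Compute the mean: (72 + 37 + 20 + 85 + 13 + 40 + 52 + 44 + 50 + 14 + 88 + 33 + 57 + 61 + 23) / 15 = 45.9333
Step 2: Compute squared deviations from the mean:
  (72 - 45.9333)^2 = 679.4711
  (37 - 45.9333)^2 = 79.8044
  (20 - 45.9333)^2 = 672.5378
  (85 - 45.9333)^2 = 1526.2044
  (13 - 45.9333)^2 = 1084.6044
  (40 - 45.9333)^2 = 35.2044
  (52 - 45.9333)^2 = 36.8044
  (44 - 45.9333)^2 = 3.7378
  (50 - 45.9333)^2 = 16.5378
  (14 - 45.9333)^2 = 1019.7378
  (88 - 45.9333)^2 = 1769.6044
  (33 - 45.9333)^2 = 167.2711
  (57 - 45.9333)^2 = 122.4711
  (61 - 45.9333)^2 = 227.0044
  (23 - 45.9333)^2 = 525.9378
Step 3: Sum of squared deviations = 7966.9333
Step 4: Sample variance = 7966.9333 / 14 = 569.0667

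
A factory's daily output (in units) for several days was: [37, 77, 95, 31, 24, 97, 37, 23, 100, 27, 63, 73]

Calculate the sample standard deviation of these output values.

30.4601

Step 1: Compute the mean: 57
Step 2: Sum of squared deviations from the mean: 10206
Step 3: Sample variance = 10206 / 11 = 927.8182
Step 4: Standard deviation = sqrt(927.8182) = 30.4601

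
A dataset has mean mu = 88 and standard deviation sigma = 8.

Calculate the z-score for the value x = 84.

-0.5

Step 1: Recall the z-score formula: z = (x - mu) / sigma
Step 2: Substitute values: z = (84 - 88) / 8
Step 3: z = -4 / 8 = -0.5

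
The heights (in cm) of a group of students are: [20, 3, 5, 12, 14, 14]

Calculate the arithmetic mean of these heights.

11.3333

Step 1: Sum all values: 20 + 3 + 5 + 12 + 14 + 14 = 68
Step 2: Count the number of values: n = 6
Step 3: Mean = sum / n = 68 / 6 = 11.3333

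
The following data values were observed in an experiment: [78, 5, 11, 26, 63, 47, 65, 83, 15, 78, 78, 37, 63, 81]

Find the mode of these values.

78

Step 1: Count the frequency of each value:
  5: appears 1 time(s)
  11: appears 1 time(s)
  15: appears 1 time(s)
  26: appears 1 time(s)
  37: appears 1 time(s)
  47: appears 1 time(s)
  63: appears 2 time(s)
  65: appears 1 time(s)
  78: appears 3 time(s)
  81: appears 1 time(s)
  83: appears 1 time(s)
Step 2: The value 78 appears most frequently (3 times).
Step 3: Mode = 78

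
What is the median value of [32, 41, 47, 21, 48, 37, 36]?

37

Step 1: Sort the data in ascending order: [21, 32, 36, 37, 41, 47, 48]
Step 2: The number of values is n = 7.
Step 3: Since n is odd, the median is the middle value at position 4: 37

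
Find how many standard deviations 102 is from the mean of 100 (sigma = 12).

0.1667

Step 1: Recall the z-score formula: z = (x - mu) / sigma
Step 2: Substitute values: z = (102 - 100) / 12
Step 3: z = 2 / 12 = 0.1667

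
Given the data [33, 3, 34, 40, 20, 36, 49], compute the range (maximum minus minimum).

46

Step 1: Identify the maximum value: max = 49
Step 2: Identify the minimum value: min = 3
Step 3: Range = max - min = 49 - 3 = 46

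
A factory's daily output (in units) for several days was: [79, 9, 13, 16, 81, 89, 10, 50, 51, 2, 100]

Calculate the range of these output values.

98

Step 1: Identify the maximum value: max = 100
Step 2: Identify the minimum value: min = 2
Step 3: Range = max - min = 100 - 2 = 98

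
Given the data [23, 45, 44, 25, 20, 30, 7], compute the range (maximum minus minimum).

38

Step 1: Identify the maximum value: max = 45
Step 2: Identify the minimum value: min = 7
Step 3: Range = max - min = 45 - 7 = 38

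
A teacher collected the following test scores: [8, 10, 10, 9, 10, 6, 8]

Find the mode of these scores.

10

Step 1: Count the frequency of each value:
  6: appears 1 time(s)
  8: appears 2 time(s)
  9: appears 1 time(s)
  10: appears 3 time(s)
Step 2: The value 10 appears most frequently (3 times).
Step 3: Mode = 10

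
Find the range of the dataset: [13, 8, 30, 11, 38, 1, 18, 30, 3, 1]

37

Step 1: Identify the maximum value: max = 38
Step 2: Identify the minimum value: min = 1
Step 3: Range = max - min = 38 - 1 = 37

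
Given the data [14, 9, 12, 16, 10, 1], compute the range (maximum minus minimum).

15

Step 1: Identify the maximum value: max = 16
Step 2: Identify the minimum value: min = 1
Step 3: Range = max - min = 16 - 1 = 15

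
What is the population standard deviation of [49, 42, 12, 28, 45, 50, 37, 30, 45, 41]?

11.0856

Step 1: Compute the mean: 37.9
Step 2: Sum of squared deviations from the mean: 1228.9
Step 3: Population variance = 1228.9 / 10 = 122.89
Step 4: Standard deviation = sqrt(122.89) = 11.0856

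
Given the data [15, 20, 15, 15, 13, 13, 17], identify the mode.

15

Step 1: Count the frequency of each value:
  13: appears 2 time(s)
  15: appears 3 time(s)
  17: appears 1 time(s)
  20: appears 1 time(s)
Step 2: The value 15 appears most frequently (3 times).
Step 3: Mode = 15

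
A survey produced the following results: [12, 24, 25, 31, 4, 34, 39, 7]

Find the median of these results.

24.5

Step 1: Sort the data in ascending order: [4, 7, 12, 24, 25, 31, 34, 39]
Step 2: The number of values is n = 8.
Step 3: Since n is even, the median is the average of positions 4 and 5:
  Median = (24 + 25) / 2 = 24.5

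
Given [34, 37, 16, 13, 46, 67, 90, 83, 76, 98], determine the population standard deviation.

29.2643

Step 1: Compute the mean: 56
Step 2: Sum of squared deviations from the mean: 8564
Step 3: Population variance = 8564 / 10 = 856.4
Step 4: Standard deviation = sqrt(856.4) = 29.2643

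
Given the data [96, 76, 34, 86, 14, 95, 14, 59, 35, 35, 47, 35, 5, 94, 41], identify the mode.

35

Step 1: Count the frequency of each value:
  5: appears 1 time(s)
  14: appears 2 time(s)
  34: appears 1 time(s)
  35: appears 3 time(s)
  41: appears 1 time(s)
  47: appears 1 time(s)
  59: appears 1 time(s)
  76: appears 1 time(s)
  86: appears 1 time(s)
  94: appears 1 time(s)
  95: appears 1 time(s)
  96: appears 1 time(s)
Step 2: The value 35 appears most frequently (3 times).
Step 3: Mode = 35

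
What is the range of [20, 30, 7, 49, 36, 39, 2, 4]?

47

Step 1: Identify the maximum value: max = 49
Step 2: Identify the minimum value: min = 2
Step 3: Range = max - min = 49 - 2 = 47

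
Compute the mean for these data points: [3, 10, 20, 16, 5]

10.8

Step 1: Sum all values: 3 + 10 + 20 + 16 + 5 = 54
Step 2: Count the number of values: n = 5
Step 3: Mean = sum / n = 54 / 5 = 10.8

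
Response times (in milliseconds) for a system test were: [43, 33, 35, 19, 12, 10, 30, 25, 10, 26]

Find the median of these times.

25.5

Step 1: Sort the data in ascending order: [10, 10, 12, 19, 25, 26, 30, 33, 35, 43]
Step 2: The number of values is n = 10.
Step 3: Since n is even, the median is the average of positions 5 and 6:
  Median = (25 + 26) / 2 = 25.5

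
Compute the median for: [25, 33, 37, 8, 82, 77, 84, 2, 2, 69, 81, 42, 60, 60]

51

Step 1: Sort the data in ascending order: [2, 2, 8, 25, 33, 37, 42, 60, 60, 69, 77, 81, 82, 84]
Step 2: The number of values is n = 14.
Step 3: Since n is even, the median is the average of positions 7 and 8:
  Median = (42 + 60) / 2 = 51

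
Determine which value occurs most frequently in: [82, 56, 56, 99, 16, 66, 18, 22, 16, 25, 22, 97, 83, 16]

16

Step 1: Count the frequency of each value:
  16: appears 3 time(s)
  18: appears 1 time(s)
  22: appears 2 time(s)
  25: appears 1 time(s)
  56: appears 2 time(s)
  66: appears 1 time(s)
  82: appears 1 time(s)
  83: appears 1 time(s)
  97: appears 1 time(s)
  99: appears 1 time(s)
Step 2: The value 16 appears most frequently (3 times).
Step 3: Mode = 16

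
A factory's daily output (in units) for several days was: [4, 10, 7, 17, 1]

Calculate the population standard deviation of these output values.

5.4918

Step 1: Compute the mean: 7.8
Step 2: Sum of squared deviations from the mean: 150.8
Step 3: Population variance = 150.8 / 5 = 30.16
Step 4: Standard deviation = sqrt(30.16) = 5.4918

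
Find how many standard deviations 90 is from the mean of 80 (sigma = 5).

2

Step 1: Recall the z-score formula: z = (x - mu) / sigma
Step 2: Substitute values: z = (90 - 80) / 5
Step 3: z = 10 / 5 = 2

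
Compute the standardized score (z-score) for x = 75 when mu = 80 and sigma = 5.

-1

Step 1: Recall the z-score formula: z = (x - mu) / sigma
Step 2: Substitute values: z = (75 - 80) / 5
Step 3: z = -5 / 5 = -1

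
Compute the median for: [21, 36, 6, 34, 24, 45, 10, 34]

29

Step 1: Sort the data in ascending order: [6, 10, 21, 24, 34, 34, 36, 45]
Step 2: The number of values is n = 8.
Step 3: Since n is even, the median is the average of positions 4 and 5:
  Median = (24 + 34) / 2 = 29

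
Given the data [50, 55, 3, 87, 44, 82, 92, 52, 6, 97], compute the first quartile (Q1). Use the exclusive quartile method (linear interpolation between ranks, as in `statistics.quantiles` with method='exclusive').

34.5

Step 1: Sort the data: [3, 6, 44, 50, 52, 55, 82, 87, 92, 97]
Step 2: n = 10
Step 3: Using the exclusive quartile method:
  Q1 = 34.5
  Q2 (median) = 53.5
  Q3 = 88.25
  IQR = Q3 - Q1 = 88.25 - 34.5 = 53.75
Step 4: Q1 = 34.5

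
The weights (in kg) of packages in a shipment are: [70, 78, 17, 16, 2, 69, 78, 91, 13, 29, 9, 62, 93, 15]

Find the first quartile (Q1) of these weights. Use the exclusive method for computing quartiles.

14.5

Step 1: Sort the data: [2, 9, 13, 15, 16, 17, 29, 62, 69, 70, 78, 78, 91, 93]
Step 2: n = 14
Step 3: Using the exclusive quartile method:
  Q1 = 14.5
  Q2 (median) = 45.5
  Q3 = 78
  IQR = Q3 - Q1 = 78 - 14.5 = 63.5
Step 4: Q1 = 14.5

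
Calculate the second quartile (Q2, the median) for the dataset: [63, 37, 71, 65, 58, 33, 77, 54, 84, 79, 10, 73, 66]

65

Step 1: Sort the data: [10, 33, 37, 54, 58, 63, 65, 66, 71, 73, 77, 79, 84]
Step 2: n = 13
Step 3: Q2 is the median. Since n is odd, it is the middle value at position 7: 65
Step 4: Q2 = 65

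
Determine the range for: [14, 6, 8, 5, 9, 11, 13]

9

Step 1: Identify the maximum value: max = 14
Step 2: Identify the minimum value: min = 5
Step 3: Range = max - min = 14 - 5 = 9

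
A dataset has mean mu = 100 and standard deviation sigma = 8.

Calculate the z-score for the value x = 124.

3

Step 1: Recall the z-score formula: z = (x - mu) / sigma
Step 2: Substitute values: z = (124 - 100) / 8
Step 3: z = 24 / 8 = 3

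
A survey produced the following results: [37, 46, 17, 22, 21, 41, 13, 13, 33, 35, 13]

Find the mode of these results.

13

Step 1: Count the frequency of each value:
  13: appears 3 time(s)
  17: appears 1 time(s)
  21: appears 1 time(s)
  22: appears 1 time(s)
  33: appears 1 time(s)
  35: appears 1 time(s)
  37: appears 1 time(s)
  41: appears 1 time(s)
  46: appears 1 time(s)
Step 2: The value 13 appears most frequently (3 times).
Step 3: Mode = 13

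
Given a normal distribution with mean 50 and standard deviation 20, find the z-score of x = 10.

-2

Step 1: Recall the z-score formula: z = (x - mu) / sigma
Step 2: Substitute values: z = (10 - 50) / 20
Step 3: z = -40 / 20 = -2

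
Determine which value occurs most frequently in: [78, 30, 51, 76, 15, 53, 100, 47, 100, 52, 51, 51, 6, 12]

51

Step 1: Count the frequency of each value:
  6: appears 1 time(s)
  12: appears 1 time(s)
  15: appears 1 time(s)
  30: appears 1 time(s)
  47: appears 1 time(s)
  51: appears 3 time(s)
  52: appears 1 time(s)
  53: appears 1 time(s)
  76: appears 1 time(s)
  78: appears 1 time(s)
  100: appears 2 time(s)
Step 2: The value 51 appears most frequently (3 times).
Step 3: Mode = 51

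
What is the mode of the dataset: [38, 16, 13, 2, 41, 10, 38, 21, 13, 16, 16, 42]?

16

Step 1: Count the frequency of each value:
  2: appears 1 time(s)
  10: appears 1 time(s)
  13: appears 2 time(s)
  16: appears 3 time(s)
  21: appears 1 time(s)
  38: appears 2 time(s)
  41: appears 1 time(s)
  42: appears 1 time(s)
Step 2: The value 16 appears most frequently (3 times).
Step 3: Mode = 16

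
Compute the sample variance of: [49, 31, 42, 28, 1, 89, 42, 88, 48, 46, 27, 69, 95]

772.7564

Step 1: Compute the mean: (49 + 31 + 42 + 28 + 1 + 89 + 42 + 88 + 48 + 46 + 27 + 69 + 95) / 13 = 50.3846
Step 2: Compute squared deviations from the mean:
  (49 - 50.3846)^2 = 1.9172
  (31 - 50.3846)^2 = 375.7633
  (42 - 50.3846)^2 = 70.3018
  (28 - 50.3846)^2 = 501.071
  (1 - 50.3846)^2 = 2438.8402
  (89 - 50.3846)^2 = 1491.1479
  (42 - 50.3846)^2 = 70.3018
  (88 - 50.3846)^2 = 1414.9172
  (48 - 50.3846)^2 = 5.6864
  (46 - 50.3846)^2 = 19.2249
  (27 - 50.3846)^2 = 546.8402
  (69 - 50.3846)^2 = 346.5325
  (95 - 50.3846)^2 = 1990.5325
Step 3: Sum of squared deviations = 9273.0769
Step 4: Sample variance = 9273.0769 / 12 = 772.7564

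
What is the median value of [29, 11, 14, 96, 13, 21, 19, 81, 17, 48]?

20

Step 1: Sort the data in ascending order: [11, 13, 14, 17, 19, 21, 29, 48, 81, 96]
Step 2: The number of values is n = 10.
Step 3: Since n is even, the median is the average of positions 5 and 6:
  Median = (19 + 21) / 2 = 20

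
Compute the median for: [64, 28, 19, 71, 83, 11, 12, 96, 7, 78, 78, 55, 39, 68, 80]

64

Step 1: Sort the data in ascending order: [7, 11, 12, 19, 28, 39, 55, 64, 68, 71, 78, 78, 80, 83, 96]
Step 2: The number of values is n = 15.
Step 3: Since n is odd, the median is the middle value at position 8: 64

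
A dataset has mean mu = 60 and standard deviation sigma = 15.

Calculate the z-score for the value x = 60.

0

Step 1: Recall the z-score formula: z = (x - mu) / sigma
Step 2: Substitute values: z = (60 - 60) / 15
Step 3: z = 0 / 15 = 0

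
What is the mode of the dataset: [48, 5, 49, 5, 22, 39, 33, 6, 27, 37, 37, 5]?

5

Step 1: Count the frequency of each value:
  5: appears 3 time(s)
  6: appears 1 time(s)
  22: appears 1 time(s)
  27: appears 1 time(s)
  33: appears 1 time(s)
  37: appears 2 time(s)
  39: appears 1 time(s)
  48: appears 1 time(s)
  49: appears 1 time(s)
Step 2: The value 5 appears most frequently (3 times).
Step 3: Mode = 5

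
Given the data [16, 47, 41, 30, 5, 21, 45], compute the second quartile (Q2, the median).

30

Step 1: Sort the data: [5, 16, 21, 30, 41, 45, 47]
Step 2: n = 7
Step 3: Q2 is the median. Since n is odd, it is the middle value at position 4: 30
Step 4: Q2 = 30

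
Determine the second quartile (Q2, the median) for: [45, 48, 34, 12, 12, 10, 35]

34

Step 1: Sort the data: [10, 12, 12, 34, 35, 45, 48]
Step 2: n = 7
Step 3: Q2 is the median. Since n is odd, it is the middle value at position 4: 34
Step 4: Q2 = 34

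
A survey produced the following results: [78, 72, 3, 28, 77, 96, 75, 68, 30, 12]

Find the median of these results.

70

Step 1: Sort the data in ascending order: [3, 12, 28, 30, 68, 72, 75, 77, 78, 96]
Step 2: The number of values is n = 10.
Step 3: Since n is even, the median is the average of positions 5 and 6:
  Median = (68 + 72) / 2 = 70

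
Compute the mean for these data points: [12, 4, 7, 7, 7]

7.4

Step 1: Sum all values: 12 + 4 + 7 + 7 + 7 = 37
Step 2: Count the number of values: n = 5
Step 3: Mean = sum / n = 37 / 5 = 7.4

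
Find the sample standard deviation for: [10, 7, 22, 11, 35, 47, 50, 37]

17.1626

Step 1: Compute the mean: 27.375
Step 2: Sum of squared deviations from the mean: 2061.875
Step 3: Sample variance = 2061.875 / 7 = 294.5536
Step 4: Standard deviation = sqrt(294.5536) = 17.1626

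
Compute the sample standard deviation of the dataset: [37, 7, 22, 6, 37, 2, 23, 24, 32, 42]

14.2267

Step 1: Compute the mean: 23.2
Step 2: Sum of squared deviations from the mean: 1821.6
Step 3: Sample variance = 1821.6 / 9 = 202.4
Step 4: Standard deviation = sqrt(202.4) = 14.2267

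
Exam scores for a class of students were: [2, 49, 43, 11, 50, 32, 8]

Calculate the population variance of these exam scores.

361.551

Step 1: Compute the mean: (2 + 49 + 43 + 11 + 50 + 32 + 8) / 7 = 27.8571
Step 2: Compute squared deviations from the mean:
  (2 - 27.8571)^2 = 668.5918
  (49 - 27.8571)^2 = 447.0204
  (43 - 27.8571)^2 = 229.3061
  (11 - 27.8571)^2 = 284.1633
  (50 - 27.8571)^2 = 490.3061
  (32 - 27.8571)^2 = 17.1633
  (8 - 27.8571)^2 = 394.3061
Step 3: Sum of squared deviations = 2530.8571
Step 4: Population variance = 2530.8571 / 7 = 361.551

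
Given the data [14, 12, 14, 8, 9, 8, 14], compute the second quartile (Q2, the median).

12

Step 1: Sort the data: [8, 8, 9, 12, 14, 14, 14]
Step 2: n = 7
Step 3: Q2 is the median. Since n is odd, it is the middle value at position 4: 12
Step 4: Q2 = 12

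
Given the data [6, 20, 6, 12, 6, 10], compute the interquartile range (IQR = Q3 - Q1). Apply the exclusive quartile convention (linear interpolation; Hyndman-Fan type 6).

8

Step 1: Sort the data: [6, 6, 6, 10, 12, 20]
Step 2: n = 6
Step 3: Using the exclusive quartile method:
  Q1 = 6
  Q2 (median) = 8
  Q3 = 14
  IQR = Q3 - Q1 = 14 - 6 = 8
Step 4: IQR = 8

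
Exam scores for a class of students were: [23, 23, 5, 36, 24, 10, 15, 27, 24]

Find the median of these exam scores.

23

Step 1: Sort the data in ascending order: [5, 10, 15, 23, 23, 24, 24, 27, 36]
Step 2: The number of values is n = 9.
Step 3: Since n is odd, the median is the middle value at position 5: 23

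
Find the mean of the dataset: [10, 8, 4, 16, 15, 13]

11

Step 1: Sum all values: 10 + 8 + 4 + 16 + 15 + 13 = 66
Step 2: Count the number of values: n = 6
Step 3: Mean = sum / n = 66 / 6 = 11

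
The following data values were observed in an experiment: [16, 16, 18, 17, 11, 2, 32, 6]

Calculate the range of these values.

30

Step 1: Identify the maximum value: max = 32
Step 2: Identify the minimum value: min = 2
Step 3: Range = max - min = 32 - 2 = 30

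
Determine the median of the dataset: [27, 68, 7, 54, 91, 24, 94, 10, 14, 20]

25.5

Step 1: Sort the data in ascending order: [7, 10, 14, 20, 24, 27, 54, 68, 91, 94]
Step 2: The number of values is n = 10.
Step 3: Since n is even, the median is the average of positions 5 and 6:
  Median = (24 + 27) / 2 = 25.5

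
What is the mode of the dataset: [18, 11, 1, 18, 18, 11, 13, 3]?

18

Step 1: Count the frequency of each value:
  1: appears 1 time(s)
  3: appears 1 time(s)
  11: appears 2 time(s)
  13: appears 1 time(s)
  18: appears 3 time(s)
Step 2: The value 18 appears most frequently (3 times).
Step 3: Mode = 18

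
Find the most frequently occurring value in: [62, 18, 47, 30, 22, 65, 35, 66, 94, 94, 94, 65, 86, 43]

94

Step 1: Count the frequency of each value:
  18: appears 1 time(s)
  22: appears 1 time(s)
  30: appears 1 time(s)
  35: appears 1 time(s)
  43: appears 1 time(s)
  47: appears 1 time(s)
  62: appears 1 time(s)
  65: appears 2 time(s)
  66: appears 1 time(s)
  86: appears 1 time(s)
  94: appears 3 time(s)
Step 2: The value 94 appears most frequently (3 times).
Step 3: Mode = 94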